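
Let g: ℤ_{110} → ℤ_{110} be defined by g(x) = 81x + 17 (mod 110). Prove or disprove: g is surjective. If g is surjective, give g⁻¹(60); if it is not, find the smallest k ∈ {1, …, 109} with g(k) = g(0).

63

Since gcd(81, 110) = 1, 81 is invertible modulo 110. Euclid's algorithm: 110 = 1·81 + 29, 81 = 2·29 + 23, 29 = 1·23 + 6, 23 = 3·6 + 5, 6 = 1·5 + 1; back-substituting gives 1 = 91·81 − 67·110, so 81⁻¹ ≡ 91 (mod 110).
Then y ↦ 91(y − 17) is a two-sided inverse to g, so every y ∈ ℤ_{110} has a preimage.
So g is surjective.
Since g is surjective, we compute g⁻¹(60): solve 81x + 17 ≡ 60 (mod 110), i.e. 81x ≡ 43 (mod 110).
Multiplying by 81⁻¹ = 91 gives x ≡ 91·43 = 3913 = 35·110 + 63 ≡ 63 (mod 110).
Check: g(63) = 81·63 + 17 = 5120 = 46·110 + 60 ≡ 60 (mod 110).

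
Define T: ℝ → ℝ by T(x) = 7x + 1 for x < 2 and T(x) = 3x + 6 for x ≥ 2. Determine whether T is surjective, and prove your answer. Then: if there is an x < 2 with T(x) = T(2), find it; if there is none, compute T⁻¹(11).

11/7

Both pieces are strictly increasing (slopes 7 and 3), so each is injective on its own interval.
The left piece maps (−∞, 2) onto (−∞, 15); the right piece maps [2, ∞) onto [12, ∞).
The union (−∞, 15) ∪ [12, ∞) covers ℝ, so T is surjective.
For the follow-up: the images overlap, so an x < 2 with T(x) = T(2) exists. T(2) = 12; solving 7x + 1 = 12 for x < 2 gives x = (12 − 1)/7 = 11/7.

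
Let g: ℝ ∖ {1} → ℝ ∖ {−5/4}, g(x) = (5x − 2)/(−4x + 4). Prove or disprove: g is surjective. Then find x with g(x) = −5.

For any y ≠ −5/4, solving y(−4x + 4) = 5x − 2 for x gives a well-defined x ≠ 1. So g is surjective.
Solving g(x) = −5: cross-multiplying gives 5x − 2 = −5(−4x + 4), which rearranges to −15x = −18, so x = 6/5.

6/5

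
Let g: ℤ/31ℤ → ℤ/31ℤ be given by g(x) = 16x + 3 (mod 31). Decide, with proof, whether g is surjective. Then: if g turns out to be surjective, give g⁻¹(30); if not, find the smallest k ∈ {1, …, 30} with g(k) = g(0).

23

Recall: surjectivity means every element of the codomain has a preimage under g.
Since gcd(16, 31) = 1, 16 is invertible modulo 31. Euclid's algorithm: 31 = 1·16 + 15, 16 = 1·15 + 1; back-substituting gives 1 = 2·16 − 1·31, so 16⁻¹ ≡ 2 (mod 31).
For any y ∈ ℤ/31ℤ, x = 2(y − 3) mod 31 satisfies g(x) = 16·2(y − 3) + 3 ≡ y (since 16·2 ≡ 1 mod 31). So every y has a preimage.
Therefore g is surjective.
Since g is surjective, we compute g⁻¹(30): solve 16x + 3 ≡ 30 (mod 31), i.e. 16x ≡ 27 (mod 31).
Multiplying by 16⁻¹ = 2 gives x ≡ 2·27 = 54 = 1·31 + 23 ≡ 23 (mod 31).
Check: g(23) = 16·23 + 3 = 371 = 11·31 + 30 ≡ 30 (mod 31).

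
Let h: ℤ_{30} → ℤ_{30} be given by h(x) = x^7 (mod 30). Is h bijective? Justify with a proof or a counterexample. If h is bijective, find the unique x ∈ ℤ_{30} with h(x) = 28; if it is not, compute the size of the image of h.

Computing x^7 mod 30 for each x (by repeated squaring, reducing mod 30 at every step), the values h(0), h(1), …, h(29) are: 0, 1, 8, 27, 4, 5, 6, 13, 2, 9, 10, 11, 18, 7, 14, 15, 16, 23, 12, 19, 20, 21, 28, 17, 24, 25, 26, 3, 22, 29.
Every element of ℤ_{30} appears exactly once in this list, so h is a bijection, and in particular bijective.
Since h is bijective, we read off the preimage of 28 from the same table: h(22) = 28, so h⁻¹(28) = 22.

22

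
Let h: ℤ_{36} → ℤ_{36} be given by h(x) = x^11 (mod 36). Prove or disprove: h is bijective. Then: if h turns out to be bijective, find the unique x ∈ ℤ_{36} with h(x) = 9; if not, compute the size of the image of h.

h(0) = 0^11 = 0.
h(6): Repeated squaring mod 36: 6^1 ≡ 6, 6^2 ≡ 6² = 36 ≡ 0, 6^4 ≡ 0² = 0, 6^8 ≡ 0² = 0. Since 11 = 8 + 2 + 1, 6^11 ≡ 0·0·6: 0·0 = 0, then 0·6 = 0. So 6^11 ≡ 0 (mod 36).
So h(0) = h(6) = 0 while 0 ≠ 6, therefore h is not injective, hence not bijective.
Since h is not bijective, we determine |image(h)|. Computing x^11 mod 36 for each x (by repeated squaring, reducing mod 36 at every step), the values h(0), h(1), …, h(35) are: 0, 1, 32, 27, 16, 29, 0, 31, 8, 9, 28, 23, 0, 25, 20, 27, 4, 17, 0, 19, 32, 9, 16, 11, 0, 13, 8, 27, 28, 5, 0, 7, 20, 9, 4, 35.
The distinct values are {0, 1, 4, 5, 7, 8, 9, 11, 13, 16, 17, 19, 20, 23, 25, 27, 28, 29, 31, 32, 35}; there are 21 of them.

21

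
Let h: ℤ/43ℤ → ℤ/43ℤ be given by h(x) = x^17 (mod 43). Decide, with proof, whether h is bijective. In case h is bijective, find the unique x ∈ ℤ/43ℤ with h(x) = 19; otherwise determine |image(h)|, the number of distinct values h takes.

30

Since 43 is prime, the nonzero elements of ℤ/43ℤ form a cyclic group of order 42.
As gcd(17, 42) = 1, raising to the 17th power is a bijection on this group: if a^17 ≡ b^17 then (ab^{−1})^17 = 1, and the only element of order dividing gcd(17, 42) = 1 is 1, so a = b.
With h(0) = 0 this makes h injective on all of ℤ/43ℤ, hence bijective (finite equal-size domain and codomain). In particular h is bijective.
Since h is bijective, we find the preimage of 19. The inverse of x ↦ x^17 on (ℤ/43ℤ)^× is x ↦ x^5, because 17·5 = 85 = 2·42 + 1 ≡ 1 (mod 42) and x^{42} = 1 for x ≠ 0 (Fermat). So h⁻¹(19) = 19^5 mod 43.
Repeated squaring mod 43: 19^1 ≡ 19, 19^2 ≡ 19² = 361 ≡ 17, 19^4 ≡ 17² = 289 ≡ 31. Since 5 = 4 + 1, 19^5 ≡ 31·19: 31·19 = 589 ≡ 30. So 19^5 ≡ 30 (mod 43).
Hence h⁻¹(19) = 30.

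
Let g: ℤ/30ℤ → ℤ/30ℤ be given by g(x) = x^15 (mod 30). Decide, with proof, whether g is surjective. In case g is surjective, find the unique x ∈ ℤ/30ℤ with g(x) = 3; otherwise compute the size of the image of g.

27

Computing x^15 mod 30 for each x (by repeated squaring, reducing mod 30 at every step), the values g(0), g(1), …, g(29) are: 0, 1, 8, 27, 4, 5, 6, 13, 2, 9, 10, 11, 18, 7, 14, 15, 16, 23, 12, 19, 20, 21, 28, 17, 24, 25, 26, 3, 22, 29.
Every element of ℤ/30ℤ appears exactly once in this list, so g is a bijection, and in particular surjective.
Since g is surjective, we read off the preimage of 3 from the same table: g(27) = 3, so g⁻¹(3) = 27.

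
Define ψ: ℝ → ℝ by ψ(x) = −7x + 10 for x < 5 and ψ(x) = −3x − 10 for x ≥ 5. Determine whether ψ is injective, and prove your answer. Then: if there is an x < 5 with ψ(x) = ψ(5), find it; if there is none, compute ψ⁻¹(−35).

25/3

Both pieces are strictly decreasing (slopes −7 and −3), so each is injective on its own interval.
The left piece maps (−∞, 5) onto (−25, ∞); the right piece maps [5, ∞) onto (−∞, −25].
These images are disjoint, so no value is attained by both pieces. Therefore ψ is injective.
Because the two images are disjoint, no x < 5 has ψ(x) = ψ(5), so we compute ψ⁻¹(−35): −35 lies in (−∞, −25], so solve −3x − 10 = −35: x = (−35 + 10)/(−3) = 25/3.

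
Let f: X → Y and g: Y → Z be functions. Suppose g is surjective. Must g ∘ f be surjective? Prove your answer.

No. Take X = {0}, Y = Z = {0, 1, 2}, f(0) = 0, and g = identity (surjective).
Then (g ∘ f)(0) = 0, and 2 ∈ Z has no preimage under g ∘ f, so g ∘ f is not surjective.

not surjective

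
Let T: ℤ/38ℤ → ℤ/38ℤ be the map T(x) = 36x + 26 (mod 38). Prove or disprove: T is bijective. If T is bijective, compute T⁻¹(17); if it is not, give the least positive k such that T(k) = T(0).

19

We have gcd(36, 38) = 2 > 1. Taking a = 0 and b = 19: T(0) = 26 and T(19) = 36·19 + 26 = 710 ≡ 26 (mod 38).
So T(0) = T(19) while 0 ≠ 19, hence T is not injective, hence not bijective.
Since T is not bijective, we find the least positive k with T(k) = T(0): this means 36k ≡ 0 (mod 38), i.e. 38 ∣ 36k. Since gcd(36, 38) = 2, dividing through by 2 this holds exactly when 19 ∣ 18k, and as gcd(18, 19) = 1, exactly when 19 ∣ k.
The smallest positive such k is 19.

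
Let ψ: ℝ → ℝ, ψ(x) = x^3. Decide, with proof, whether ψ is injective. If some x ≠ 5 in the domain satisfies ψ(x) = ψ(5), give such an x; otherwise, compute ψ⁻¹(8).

On ℝ, x ↦ x^3 is strictly increasing (since 3 is odd), so ψ(x_1) = ψ(x_2) forces x_1 = x_2. Hence ψ is injective.
Since x ↦ x^3 is strictly increasing on ℝ, it is injective there, so no x ≠ 5 in the domain has ψ(x) = ψ(5). We therefore compute ψ⁻¹(8) = 8^{1/3} = 2 (indeed 2^3 = 8).

2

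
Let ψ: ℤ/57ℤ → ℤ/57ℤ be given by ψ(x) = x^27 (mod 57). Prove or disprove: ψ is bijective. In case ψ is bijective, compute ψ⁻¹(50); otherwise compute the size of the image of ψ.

ψ(1) = 1^27 = 1.
ψ(4): Repeated squaring mod 57: 4^1 ≡ 4, 4^2 ≡ 4² = 16, 4^4 ≡ 16² = 256 ≡ 28, 4^8 ≡ 28² = 784 ≡ 43, 4^16 ≡ 43² = 1849 ≡ 25. Since 27 = 16 + 8 + 2 + 1, 4^27 ≡ 25·43·16·4: 25·43 = 1075 ≡ 49, then 49·16 = 784 ≡ 43, then 43·4 = 172 ≡ 1. So 4^27 ≡ 1 (mod 57).
So ψ(1) = ψ(4) = 1 while 1 ≠ 4, therefore ψ is not injective, hence not bijective.
Since ψ is not bijective, we determine |image(ψ)|. Computing x^27 mod 57 for each x (by repeated squaring, reducing mod 57 at every step), the values ψ(0), ψ(1), …, ψ(56) are: 0, 1, 56, 18, 1, 20, 39, 1, 56, 39, 37, 20, 18, 37, 56, 18, 1, 20, 18, 19, 20, 18, 37, 20, 39, 1, 20, 18, 1, 56, 39, 37, 56, 18, 37, 20, 39, 37, 38, 39, 37, 56, 39, 1, 20, 39, 37, 20, 18, 1, 56, 18, 37, 56, 39, 1, 56.
The distinct values are {0, 1, 18, 19, 20, 37, 38, 39, 56}; there are 9 of them.

9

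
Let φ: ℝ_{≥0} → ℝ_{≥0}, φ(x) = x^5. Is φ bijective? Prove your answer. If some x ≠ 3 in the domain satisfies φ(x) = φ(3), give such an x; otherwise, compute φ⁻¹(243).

3

On ℝ_{≥0}, x ↦ x^5 is strictly increasing (injective) and for any y ∈ ℝ_{≥0} the 5th root y^{1/5} lies in ℝ_{≥0} (surjective). So φ is bijective.
Since x ↦ x^5 is strictly increasing on ℝ_{≥0}, it is injective there, so no x ≠ 3 in the domain has φ(x) = φ(3). We therefore compute φ⁻¹(243) = 243^{1/5} = 3 (indeed 3^5 = 243).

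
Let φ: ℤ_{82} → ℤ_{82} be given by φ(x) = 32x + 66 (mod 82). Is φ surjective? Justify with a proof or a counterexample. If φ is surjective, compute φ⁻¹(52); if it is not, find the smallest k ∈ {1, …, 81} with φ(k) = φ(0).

41

By definition, φ is surjective if every y in the codomain equals φ(x) for some x in the domain.
Since gcd(32, 82) = 2, we have 32x ≡ 0 (mod 2) for all x, so φ(x) ≡ 0 (mod 2).
But 1 ≢ 0 (mod 2), so 1 ∈ ℤ_{82} has no preimage. Thus φ is not surjective.
Since φ is not surjective, we find the least positive k with φ(k) = φ(0): this means 32k ≡ 0 (mod 82), i.e. 82 ∣ 32k. Since gcd(32, 82) = 2, dividing through by 2 this holds exactly when 41 ∣ 16k, and as gcd(16, 41) = 1, exactly when 41 ∣ k.
The smallest positive such k is 41.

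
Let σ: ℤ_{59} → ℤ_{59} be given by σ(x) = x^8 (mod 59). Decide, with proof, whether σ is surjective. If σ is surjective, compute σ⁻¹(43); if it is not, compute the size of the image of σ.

σ(29): Repeated squaring mod 59: 29^1 ≡ 29, 29^2 ≡ 29² = 841 ≡ 15, 29^4 ≡ 15² = 225 ≡ 48, 29^8 ≡ 48² = 2304 ≡ 3. So 29^8 ≡ 3 (mod 59).
σ(30): Repeated squaring mod 59: 30^1 ≡ 30, 30^2 ≡ 30² = 900 ≡ 15, 30^4 ≡ 15² = 225 ≡ 48, 30^8 ≡ 48² = 2304 ≡ 3. So 30^8 ≡ 3 (mod 59).
So σ(29) = σ(30) = 3 while 29 ≠ 30, thus σ is not injective.
A non-injective map from the 59-element set ℤ_{59} to itself takes at most 58 distinct values, so it cannot be surjective. Hence σ is not surjective.
Since σ is not surjective, we determine |image(σ)|. Computing x^8 mod 59 for each x (by repeated squaring, reducing mod 59 at every step), the values σ(0), σ(1), …, σ(58) are: 0, 1, 20, 12, 46, 45, 4, 29, 35, 26, 15, 22, 21, 25, 49, 9, 51, 57, 48, 41, 5, 53, 27, 16, 7, 19, 28, 17, 36, 3, 3, 36, 17, 28, 19, 7, 16, 27, 53, 5, 41, 48, 57, 51, 9, 49, 25, 21, 22, 15, 26, 35, 29, 4, 45, 46, 12, 20, 1.
The distinct values are {0, 1, 3, 4, 5, 7, 9, 12, 15, 16, 17, 19, 20, 21, 22, 25, 26, 27, 28, 29, 35, 36, 41, 45, 46, 48, 49, 51, 53, 57}; there are 30 of them.

30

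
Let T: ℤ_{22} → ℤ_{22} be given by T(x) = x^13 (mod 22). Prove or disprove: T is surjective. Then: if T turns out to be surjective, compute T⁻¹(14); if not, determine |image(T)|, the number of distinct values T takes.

Computing x^13 mod 22 for each x (by repeated squaring, reducing mod 22 at every step), the values T(0), T(1), …, T(21) are: 0, 1, 8, 5, 20, 15, 18, 13, 6, 3, 10, 11, 12, 19, 16, 9, 4, 7, 2, 17, 14, 21.
Every element of ℤ_{22} appears exactly once in this list, so T is a bijection, and in particular surjective.
Since T is surjective, we read off the preimage of 14 from the same table: T(20) = 14, so T⁻¹(14) = 20.

20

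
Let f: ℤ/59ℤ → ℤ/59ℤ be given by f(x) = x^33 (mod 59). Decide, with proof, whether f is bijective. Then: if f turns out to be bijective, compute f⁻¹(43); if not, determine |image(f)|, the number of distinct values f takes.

Since 59 is prime, the nonzero elements of ℤ/59ℤ form a cyclic group of order 58.
As gcd(33, 58) = 1, raising to the 33rd power is a bijection on this group: if u^33 ≡ v^33 then (uv^{−1})^33 = 1, and the only element of order dividing gcd(33, 58) = 1 is 1, so u = v.
With f(0) = 0 this makes f injective on all of ℤ/59ℤ, hence bijective (finite equal-size domain and codomain). In particular f is bijective.
Since f is bijective, we find the preimage of 43. The inverse of x ↦ x^33 on (ℤ/59ℤ)^× is x ↦ x^51, because 33·51 = 1683 = 29·58 + 1 ≡ 1 (mod 58) and x^{58} = 1 for x ≠ 0 (Fermat). So f⁻¹(43) = 43^51 mod 59.
Repeated squaring mod 59: 43^1 ≡ 43, 43^2 ≡ 43² = 1849 ≡ 20, 43^4 ≡ 20² = 400 ≡ 46, 43^8 ≡ 46² = 2116 ≡ 51, 43^16 ≡ 51² = 2601 ≡ 5, 43^32 ≡ 5² = 25. Since 51 = 32 + 16 + 2 + 1, 43^51 ≡ 25·5·20·43: 25·5 = 125 ≡ 7, then 7·20 = 140 ≡ 22, then 22·43 = 946 ≡ 2. So 43^51 ≡ 2 (mod 59).
Hence f⁻¹(43) = 2.

2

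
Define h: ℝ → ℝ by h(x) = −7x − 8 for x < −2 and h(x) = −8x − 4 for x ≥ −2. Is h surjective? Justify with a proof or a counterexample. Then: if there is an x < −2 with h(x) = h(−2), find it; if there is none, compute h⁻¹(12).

-20/7

Both pieces are strictly decreasing (slopes −7 and −8), so each is injective on its own interval.
The left piece maps (−∞, −2) onto (6, ∞); the right piece maps [−2, ∞) onto (−∞, 12].
The union (6, ∞) ∪ (−∞, 12] covers ℝ, so h is surjective.
For the follow-up: the images overlap, so an x < −2 with h(x) = h(−2) exists. h(−2) = 12; solving −7x − 8 = 12 for x < −2 gives x = (12 + 8)/(−7) = −20/7.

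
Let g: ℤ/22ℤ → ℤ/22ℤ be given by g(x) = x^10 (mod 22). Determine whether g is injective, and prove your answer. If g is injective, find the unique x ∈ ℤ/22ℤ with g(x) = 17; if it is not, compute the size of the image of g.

4

g(1) = 1^10 = 1.
g(3): Repeated squaring mod 22: 3^1 ≡ 3, 3^2 ≡ 3² = 9, 3^4 ≡ 9² = 81 ≡ 15, 3^8 ≡ 15² = 225 ≡ 5. Since 10 = 8 + 2, 3^10 ≡ 5·9: 5·9 = 45 ≡ 1. So 3^10 ≡ 1 (mod 22).
So g(1) = g(3) = 1 while 1 ≠ 3, hence g is not injective.
Since g is not injective, we determine |image(g)|. Computing x^10 mod 22 for each x (by repeated squaring, reducing mod 22 at every step), the values g(0), g(1), …, g(21) are: 0, 1, 12, 1, 12, 1, 12, 1, 12, 1, 12, 11, 12, 1, 12, 1, 12, 1, 12, 1, 12, 1.
The distinct values are {0, 1, 11, 12}; there are 4 of them.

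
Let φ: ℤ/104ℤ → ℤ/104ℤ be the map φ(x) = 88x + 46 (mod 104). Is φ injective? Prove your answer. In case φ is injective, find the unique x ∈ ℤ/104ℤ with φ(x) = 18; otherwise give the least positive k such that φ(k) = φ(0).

We have gcd(88, 104) = 8 > 1. Taking s = 0 and t = 13: φ(0) = 46 and φ(13) = 88·13 + 46 = 1190 ≡ 46 (mod 104).
So φ(0) = φ(13) while 0 ≠ 13, therefore φ is not injective.
Since φ is not injective, we find the least positive k with φ(k) = φ(0): this means 88k ≡ 0 (mod 104), i.e. 104 ∣ 88k. Since gcd(88, 104) = 8, dividing through by 8 this holds exactly when 13 ∣ 11k, and as gcd(11, 13) = 1, exactly when 13 ∣ k.
The smallest positive such k is 13.

13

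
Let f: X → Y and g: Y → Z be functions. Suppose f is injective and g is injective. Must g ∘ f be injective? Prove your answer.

injective

Suppose (g ∘ f)(u) = (g ∘ f)(v), i.e. g(f(u)) = g(f(v)).
Since g is injective, f(u) = f(v). Since f is injective, u = v. Hence g ∘ f is injective.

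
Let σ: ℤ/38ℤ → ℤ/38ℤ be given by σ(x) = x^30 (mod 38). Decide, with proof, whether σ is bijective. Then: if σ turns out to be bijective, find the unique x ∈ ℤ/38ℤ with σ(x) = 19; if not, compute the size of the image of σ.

8

σ(3): Repeated squaring mod 38: 3^1 ≡ 3, 3^2 ≡ 3² = 9, 3^4 ≡ 9² = 81 ≡ 5, 3^8 ≡ 5² = 25, 3^16 ≡ 25² = 625 ≡ 17. Since 30 = 16 + 8 + 4 + 2, 3^30 ≡ 17·25·5·9: 17·25 = 425 ≡ 7, then 7·5 = 35, then 35·9 = 315 ≡ 11. So 3^30 ≡ 11 (mod 38).
σ(5): Repeated squaring mod 38: 5^1 ≡ 5, 5^2 ≡ 5² = 25, 5^4 ≡ 25² = 625 ≡ 17, 5^8 ≡ 17² = 289 ≡ 23, 5^16 ≡ 23² = 529 ≡ 35. Since 30 = 16 + 8 + 4 + 2, 5^30 ≡ 35·23·17·25: 35·23 = 805 ≡ 7, then 7·17 = 119 ≡ 5, then 5·25 = 125 ≡ 11. So 5^30 ≡ 11 (mod 38).
So σ(3) = σ(5) = 11 while 3 ≠ 5, thus σ is not injective, hence not bijective.
Since σ is not bijective, we determine |image(σ)|. Computing x^30 mod 38 for each x (by repeated squaring, reducing mod 38 at every step), the values σ(0), σ(1), …, σ(37) are: 0, 1, 30, 11, 26, 11, 26, 1, 20, 7, 26, 1, 20, 7, 30, 7, 30, 11, 20, 19, 20, 11, 30, 7, 30, 7, 20, 1, 26, 7, 20, 1, 26, 11, 26, 11, 30, 1.
The distinct values are {0, 1, 7, 11, 19, 20, 26, 30}; there are 8 of them.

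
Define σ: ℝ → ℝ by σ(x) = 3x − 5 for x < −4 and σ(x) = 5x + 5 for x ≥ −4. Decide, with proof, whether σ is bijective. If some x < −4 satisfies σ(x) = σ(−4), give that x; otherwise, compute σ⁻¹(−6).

Both pieces are strictly increasing (slopes 3 and 5), so each is injective on its own interval.
The left piece maps (−∞, −4) onto (−∞, −17); the right piece maps [−4, ∞) onto [−15, ∞).
The images leave a gap (−17 has no preimage), so σ is not surjective, hence not bijective.
Because the two images are disjoint, no x < −4 has σ(x) = σ(−4), so we compute σ⁻¹(−6): −6 lies in [−15, ∞), so solve 5x + 5 = −6: x = (−6 − 5)/5 = −11/5.

-11/5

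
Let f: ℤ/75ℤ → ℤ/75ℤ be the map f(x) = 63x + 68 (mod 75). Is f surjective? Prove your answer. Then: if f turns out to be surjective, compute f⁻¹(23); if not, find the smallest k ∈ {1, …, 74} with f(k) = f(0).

25

Since gcd(63, 75) = 3, we have 63x ≡ 0 (mod 3) for all x, so f(x) ≡ 2 (mod 3).
But 0 ≢ 2 (mod 3), so 0 ∈ ℤ/75ℤ has no preimage. Thus f is not surjective.
Since f is not surjective, we find the least positive k with f(k) = f(0): this means 63k ≡ 0 (mod 75), i.e. 75 ∣ 63k. Since gcd(63, 75) = 3, dividing through by 3 this holds exactly when 25 ∣ 21k, and as gcd(21, 25) = 1, exactly when 25 ∣ k.
The smallest positive such k is 25.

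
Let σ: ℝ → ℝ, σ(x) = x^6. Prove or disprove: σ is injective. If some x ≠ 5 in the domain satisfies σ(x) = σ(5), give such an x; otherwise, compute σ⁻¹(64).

-5

σ(5) = 15625 = (−5)^6 = σ(−5) (since 6 is even), with 5 ≠ −5. So σ is not injective.
For the follow-up, such an x exists: taking x = −5 ∈ ℝ gives σ(−5) = 15625 = σ(5) with −5 ≠ 5.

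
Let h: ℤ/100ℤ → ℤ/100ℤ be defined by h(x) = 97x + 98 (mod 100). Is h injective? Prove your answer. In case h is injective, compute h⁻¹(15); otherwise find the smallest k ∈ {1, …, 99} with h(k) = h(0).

61

Recall that injectivity means: for all x_1, x_2 in the domain, h(x_1) = h(x_2) implies x_1 = x_2.
Suppose h(x_1) = h(x_2) in ℤ/100ℤ. Then 97x_1 + 98 ≡ 97x_2 + 98 (mod 100), so 97(x_1 − x_2) ≡ 0 (mod 100).
Since gcd(97, 100) = 1, 97 is invertible modulo 100, thus x_1 − x_2 ≡ 0 (mod 100), i.e. x_1 = x_2.
So h is injective.
We now compute 97⁻¹ mod 100 explicitly. Euclid's algorithm: 100 = 1·97 + 3, 97 = 32·3 + 1; back-substituting gives 1 = 33·97 − 32·100, so 97⁻¹ ≡ 33 (mod 100).
Since h is injective, we compute h⁻¹(15): solve 97x + 98 ≡ 15 (mod 100), i.e. 97x ≡ 17 (mod 100).
Multiplying by 97⁻¹ = 33 gives x ≡ 33·17 = 561 = 5·100 + 61 ≡ 61 (mod 100).
Check: h(61) = 97·61 + 98 = 6015 = 60·100 + 15 ≡ 15 (mod 100).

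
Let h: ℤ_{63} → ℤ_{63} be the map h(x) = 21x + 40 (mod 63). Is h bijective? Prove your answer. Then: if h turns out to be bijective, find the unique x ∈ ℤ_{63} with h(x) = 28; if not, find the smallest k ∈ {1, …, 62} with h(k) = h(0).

We have gcd(21, 63) = 21 > 1. Taking u = 0 and v = 3: h(0) = 40 and h(3) = 21·3 + 40 = 103 ≡ 40 (mod 63).
So h(0) = h(3) while 0 ≠ 3, thus h is not injective, hence not bijective.
Since h is not bijective, we find the least positive k with h(k) = h(0): this means 21k ≡ 0 (mod 63), i.e. 63 ∣ 21k. Since gcd(21, 63) = 21, dividing through by 21 this holds exactly when 3 ∣ k.
The smallest positive such k is 3.

3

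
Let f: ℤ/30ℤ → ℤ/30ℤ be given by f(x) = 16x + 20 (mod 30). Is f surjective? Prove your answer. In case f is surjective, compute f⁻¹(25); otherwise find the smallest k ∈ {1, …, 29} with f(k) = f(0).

15

Since gcd(16, 30) = 2, we have 16x ≡ 0 (mod 2) for all x, so f(x) ≡ 0 (mod 2).
But 1 ≢ 0 (mod 2), so 1 ∈ ℤ/30ℤ has no preimage. Therefore f is not surjective.
Since f is not surjective, we find the least positive k with f(k) = f(0): this means 16k ≡ 0 (mod 30), i.e. 30 ∣ 16k. Since gcd(16, 30) = 2, dividing through by 2 this holds exactly when 15 ∣ 8k, and as gcd(8, 15) = 1, exactly when 15 ∣ k.
The smallest positive such k is 15.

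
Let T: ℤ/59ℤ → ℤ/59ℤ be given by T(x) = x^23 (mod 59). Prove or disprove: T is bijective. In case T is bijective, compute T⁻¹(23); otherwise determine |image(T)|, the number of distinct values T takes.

Since 59 is prime, the nonzero elements of ℤ/59ℤ form a cyclic group of order 58.
As gcd(23, 58) = 1, raising to the 23rd power is a bijection on this group: if s^23 ≡ t^23 then (st^{−1})^23 = 1, and the only element of order dividing gcd(23, 58) = 1 is 1, so s = t.
With T(0) = 0 this makes T injective on all of ℤ/59ℤ, hence bijective (finite equal-size domain and codomain). In particular T is bijective.
Since T is bijective, we find the preimage of 23. The inverse of x ↦ x^23 on (ℤ/59ℤ)^× is x ↦ x^53, because 23·53 = 1219 = 21·58 + 1 ≡ 1 (mod 58) and x^{58} = 1 for x ≠ 0 (Fermat). So T⁻¹(23) = 23^53 mod 59.
Repeated squaring mod 59: 23^1 ≡ 23, 23^2 ≡ 23² = 529 ≡ 57, 23^4 ≡ 57² = 3249 ≡ 4, 23^8 ≡ 4² = 16, 23^16 ≡ 16² = 256 ≡ 20, 23^32 ≡ 20² = 400 ≡ 46. Since 53 = 32 + 16 + 4 + 1, 23^53 ≡ 46·20·4·23: 46·20 = 920 ≡ 35, then 35·4 = 140 ≡ 22, then 22·23 = 506 ≡ 34. So 23^53 ≡ 34 (mod 59).
Hence T⁻¹(23) = 34.

34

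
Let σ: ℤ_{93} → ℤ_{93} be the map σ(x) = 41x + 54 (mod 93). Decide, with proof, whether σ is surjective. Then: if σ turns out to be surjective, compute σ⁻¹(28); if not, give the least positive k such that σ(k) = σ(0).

Since gcd(41, 93) = 1, 41 is invertible modulo 93. Euclid's algorithm: 93 = 2·41 + 11, 41 = 3·11 + 8, 11 = 1·8 + 3, 8 = 2·3 + 2, 3 = 1·2 + 1; back-substituting gives 1 = 59·41 − 26·93, so 41⁻¹ ≡ 59 (mod 93).
Then y ↦ 59(y − 54) is a two-sided inverse to σ, so every y ∈ ℤ_{93} has a preimage.
Therefore σ is surjective.
Since σ is surjective, we find σ⁻¹(28): we need 41x ≡ 28 − 54 ≡ 67 (mod 93). Using 41⁻¹ = 59: x ≡ 59·67 = 3953 = 42·93 + 47, so x = 47.
Check: σ(47) = 41·47 + 54 = 1981 = 21·93 + 28 ≡ 28 (mod 93).

47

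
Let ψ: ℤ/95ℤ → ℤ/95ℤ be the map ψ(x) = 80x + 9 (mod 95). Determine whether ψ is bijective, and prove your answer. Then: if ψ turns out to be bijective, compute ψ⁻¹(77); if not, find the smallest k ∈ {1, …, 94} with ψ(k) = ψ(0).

19

We have gcd(80, 95) = 5 > 1. Taking a = 0 and b = 19: ψ(0) = 9 and ψ(19) = 80·19 + 9 = 1529 ≡ 9 (mod 95).
So ψ(0) = ψ(19) while 0 ≠ 19, therefore ψ is not injective, hence not bijective.
Since ψ is not bijective, we find the least positive k with ψ(k) = ψ(0): this means 80k ≡ 0 (mod 95), i.e. 95 ∣ 80k. Since gcd(80, 95) = 5, dividing through by 5 this holds exactly when 19 ∣ 16k, and as gcd(16, 19) = 1, exactly when 19 ∣ k.
The smallest positive such k is 19.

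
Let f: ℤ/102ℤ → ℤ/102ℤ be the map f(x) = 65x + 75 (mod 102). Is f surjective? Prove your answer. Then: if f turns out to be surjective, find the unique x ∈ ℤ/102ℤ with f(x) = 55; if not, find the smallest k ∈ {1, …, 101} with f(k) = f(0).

Recall that f is surjective if every y in the codomain equals f(x) for some x in the domain.
Since gcd(65, 102) = 1, 65 is invertible modulo 102. Euclid's algorithm: 102 = 1·65 + 37, 65 = 1·37 + 28, 37 = 1·28 + 9, 28 = 3·9 + 1; back-substituting gives 1 = 11·65 − 7·102, so 65⁻¹ ≡ 11 (mod 102).
Then y ↦ 11(y − 75) is a two-sided inverse to f, so every y ∈ ℤ/102ℤ has a preimage.
So f is surjective.
Since f is surjective, we compute f⁻¹(55): solve 65x + 75 ≡ 55 (mod 102), i.e. 65x ≡ 82 (mod 102).
Multiplying by 65⁻¹ = 11 gives x ≡ 11·82 = 902 = 8·102 + 86 ≡ 86 (mod 102).
Check: f(86) = 65·86 + 75 = 5665 = 55·102 + 55 ≡ 55 (mod 102).

86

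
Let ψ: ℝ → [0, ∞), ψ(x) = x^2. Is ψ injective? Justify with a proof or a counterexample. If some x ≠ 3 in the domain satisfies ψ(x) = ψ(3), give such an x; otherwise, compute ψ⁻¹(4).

ψ(3) = 9 = (−3)^2 = ψ(−3) (since 2 is even), with 3 ≠ −3. So ψ is not injective.
For the follow-up, such an x exists: taking x = −3 ∈ ℝ gives ψ(−3) = 9 = ψ(3) with −3 ≠ 3.

-3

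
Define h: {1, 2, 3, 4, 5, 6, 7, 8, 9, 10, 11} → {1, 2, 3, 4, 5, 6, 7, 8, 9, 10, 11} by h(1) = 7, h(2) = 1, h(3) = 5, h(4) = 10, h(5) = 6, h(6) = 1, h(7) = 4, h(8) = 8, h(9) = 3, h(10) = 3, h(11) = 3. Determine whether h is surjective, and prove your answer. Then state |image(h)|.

No element maps to 2, so h is not surjective.
The image of h is {1, 3, 4, 5, 6, 7, 8, 10}, which has 8 elements.

8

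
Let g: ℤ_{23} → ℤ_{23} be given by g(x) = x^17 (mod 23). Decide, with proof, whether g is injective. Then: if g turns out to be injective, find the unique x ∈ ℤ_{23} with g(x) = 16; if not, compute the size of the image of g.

Since 23 is prime, the nonzero elements of ℤ_{23} form a cyclic group of order 22.
As gcd(17, 22) = 1, raising to the 17th power is a bijection on this group: if s^17 ≡ t^17 then (st^{−1})^17 = 1, and the only element of order dividing gcd(17, 22) = 1 is 1, so s = t.
With g(0) = 0 this makes g injective on all of ℤ_{23}, hence bijective (finite equal-size domain and codomain). In particular g is injective.
Since g is injective, we find the preimage of 16. The inverse of x ↦ x^17 on (ℤ_{23})^× is x ↦ x^13, because 17·13 = 221 = 10·22 + 1 ≡ 1 (mod 22) and x^{22} = 1 for x ≠ 0 (Fermat). So g⁻¹(16) = 16^13 mod 23.
Repeated squaring mod 23: 16^1 ≡ 16, 16^2 ≡ 16² = 256 ≡ 3, 16^4 ≡ 3² = 9, 16^8 ≡ 9² = 81 ≡ 12. Since 13 = 8 + 4 + 1, 16^13 ≡ 12·9·16: 12·9 = 108 ≡ 16, then 16·16 = 256 ≡ 3. So 16^13 ≡ 3 (mod 23).
Hence g⁻¹(16) = 3.

3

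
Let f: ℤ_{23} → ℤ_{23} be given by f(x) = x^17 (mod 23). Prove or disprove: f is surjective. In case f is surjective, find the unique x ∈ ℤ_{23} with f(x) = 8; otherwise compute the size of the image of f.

18

Since 23 is prime, the nonzero elements of ℤ_{23} form a cyclic group of order 22.
As gcd(17, 22) = 1, raising to the 17th power is a bijection on this group: if a^17 ≡ b^17 then (ab^{−1})^17 = 1, and the only element of order dividing gcd(17, 22) = 1 is 1, so a = b.
With f(0) = 0 this makes f injective on all of ℤ_{23}, hence bijective (finite equal-size domain and codomain). In particular f is surjective.
Since f is surjective, we find the preimage of 8. The inverse of x ↦ x^17 on (ℤ_{23})^× is x ↦ x^13, because 17·13 = 221 = 10·22 + 1 ≡ 1 (mod 22) and x^{22} = 1 for x ≠ 0 (Fermat). So f⁻¹(8) = 8^13 mod 23.
Repeated squaring mod 23: 8^1 ≡ 8, 8^2 ≡ 8² = 64 ≡ 18, 8^4 ≡ 18² = 324 ≡ 2, 8^8 ≡ 2² = 4. Since 13 = 8 + 4 + 1, 8^13 ≡ 4·2·8: 4·2 = 8, then 8·8 = 64 ≡ 18. So 8^13 ≡ 18 (mod 23).
Hence f⁻¹(8) = 18.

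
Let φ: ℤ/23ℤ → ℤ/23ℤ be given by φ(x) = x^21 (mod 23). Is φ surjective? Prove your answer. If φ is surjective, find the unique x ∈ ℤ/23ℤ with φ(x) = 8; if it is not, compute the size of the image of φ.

3

Since 23 is prime, the nonzero elements of ℤ/23ℤ form a cyclic group of order 22.
As gcd(21, 22) = 1, raising to the 21st power is a bijection on this group: if a^21 ≡ b^21 then (ab^{−1})^21 = 1, and the only element of order dividing gcd(21, 22) = 1 is 1, so a = b.
With φ(0) = 0 this makes φ injective on all of ℤ/23ℤ, hence bijective (finite equal-size domain and codomain). In particular φ is surjective.
Since φ is surjective, we find the preimage of 8. The inverse of x ↦ x^21 on (ℤ/23ℤ)^× is x ↦ x^21, because 21·21 = 441 = 20·22 + 1 ≡ 1 (mod 22) and x^{22} = 1 for x ≠ 0 (Fermat). So φ⁻¹(8) = 8^21 mod 23.
Repeated squaring mod 23: 8^1 ≡ 8, 8^2 ≡ 8² = 64 ≡ 18, 8^4 ≡ 18² = 324 ≡ 2, 8^8 ≡ 2² = 4, 8^16 ≡ 4² = 16. Since 21 = 16 + 4 + 1, 8^21 ≡ 16·2·8: 16·2 = 32 ≡ 9, then 9·8 = 72 ≡ 3. So 8^21 ≡ 3 (mod 23).
Hence φ⁻¹(8) = 3.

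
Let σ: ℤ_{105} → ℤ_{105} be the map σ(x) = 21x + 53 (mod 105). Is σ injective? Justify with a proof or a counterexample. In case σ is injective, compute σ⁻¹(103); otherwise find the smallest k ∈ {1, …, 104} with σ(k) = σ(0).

We have gcd(21, 105) = 21 > 1. Taking x_1 = 0 and x_2 = 5: σ(0) = 53 and σ(5) = 21·5 + 53 = 158 ≡ 53 (mod 105).
So σ(0) = σ(5) while 0 ≠ 5, hence σ is not injective.
Since σ is not injective, we find the least positive k with σ(k) = σ(0): this means 21k ≡ 0 (mod 105), i.e. 105 ∣ 21k. Since gcd(21, 105) = 21, dividing through by 21 this holds exactly when 5 ∣ k.
The smallest positive such k is 5.

5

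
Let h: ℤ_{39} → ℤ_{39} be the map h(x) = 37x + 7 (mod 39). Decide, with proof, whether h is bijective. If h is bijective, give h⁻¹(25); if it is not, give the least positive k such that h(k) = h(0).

Recall that h is injective if h(s) = h(t) implies s = t.
Suppose h(s) = h(t) in ℤ_{39}. Then 37s + 7 ≡ 37t + 7 (mod 39), thus 37(s − t) ≡ 0 (mod 39).
Since gcd(37, 39) = 1, 37 is invertible modulo 39, hence s − t ≡ 0 (mod 39), i.e. s = t.
We now compute 37⁻¹ mod 39 explicitly. Euclid's algorithm: 39 = 1·37 + 2, 37 = 18·2 + 1; back-substituting gives 1 = 19·37 − 18·39, so 37⁻¹ ≡ 19 (mod 39).
Then y ↦ 19(y − 7) is a two-sided inverse to h, so every y ∈ ℤ_{39} has a preimage.
So h is bijective.
Since h is bijective, we find h⁻¹(25): we need 37x ≡ 25 − 7 ≡ 18 (mod 39). Using 37⁻¹ = 19: x ≡ 19·18 = 342 = 8·39 + 30, so x = 30.
Check: h(30) = 37·30 + 7 = 1117 = 28·39 + 25 ≡ 25 (mod 39).

30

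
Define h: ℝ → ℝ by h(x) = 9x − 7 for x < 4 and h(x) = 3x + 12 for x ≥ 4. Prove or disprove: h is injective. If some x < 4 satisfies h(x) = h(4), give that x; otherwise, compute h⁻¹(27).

Both pieces are strictly increasing (slopes 9 and 3), so each is injective on its own interval.
The left piece maps (−∞, 4) onto (−∞, 29); the right piece maps [4, ∞) onto [24, ∞).
These images overlap. In particular h(4) = 24 (right piece), and solving 9x − 7 = 24 on the left piece gives x = 31/9 < 4.
So h(31/9) = h(4) with 31/9 ≠ 4, and h is not injective. This x = 31/9 is the requested value below 4.

31/9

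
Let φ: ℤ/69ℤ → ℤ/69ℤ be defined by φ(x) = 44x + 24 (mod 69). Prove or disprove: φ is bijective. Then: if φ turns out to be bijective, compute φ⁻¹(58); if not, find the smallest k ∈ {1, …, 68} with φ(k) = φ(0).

If φ(s) = φ(t), then 44s ≡ 44t (mod 69). Because gcd(44, 69) = 1, we may cancel 44 to get s ≡ t (mod 69).
We now compute 44⁻¹ mod 69 explicitly. Euclid's algorithm: 69 = 1·44 + 25, 44 = 1·25 + 19, 25 = 1·19 + 6, 19 = 3·6 + 1; back-substituting gives 1 = 11·44 − 7·69, so 44⁻¹ ≡ 11 (mod 69).
Then y ↦ 11(y − 24) is a two-sided inverse to φ, so every y ∈ ℤ/69ℤ has a preimage.
So φ is bijective.
Since φ is bijective, we find φ⁻¹(58): we need 44x ≡ 58 − 24 ≡ 34 (mod 69). Using 44⁻¹ = 11: x ≡ 11·34 = 374 = 5·69 + 29, so x = 29.
Check: φ(29) = 44·29 + 24 = 1300 = 18·69 + 58 ≡ 58 (mod 69).

29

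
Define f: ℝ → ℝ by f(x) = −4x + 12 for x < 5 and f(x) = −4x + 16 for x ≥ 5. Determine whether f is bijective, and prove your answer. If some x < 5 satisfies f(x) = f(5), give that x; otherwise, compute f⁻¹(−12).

Both pieces are strictly decreasing (slopes −4 and −4), so each is injective on its own interval.
The left piece maps (−∞, 5) onto (−8, ∞); the right piece maps [5, ∞) onto (−∞, −4].
These images overlap. In particular f(5) = −4 (right piece), and solving −4x + 12 = −4 on the left piece gives x = 4 < 5.
So f(4) = f(5) with 4 ≠ 5, and f is not injective, hence not bijective. This x = 4 is the requested value below 5.

4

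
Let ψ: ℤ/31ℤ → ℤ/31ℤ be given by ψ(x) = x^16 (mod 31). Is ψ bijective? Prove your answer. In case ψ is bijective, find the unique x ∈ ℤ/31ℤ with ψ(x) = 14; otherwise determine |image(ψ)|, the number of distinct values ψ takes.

16

ψ(15): Repeated squaring mod 31: 15^1 ≡ 15, 15^2 ≡ 15² = 225 ≡ 8, 15^4 ≡ 8² = 64 ≡ 2, 15^8 ≡ 2² = 4, 15^16 ≡ 4² = 16. So 15^16 ≡ 16 (mod 31).
ψ(16): Repeated squaring mod 31: 16^1 ≡ 16, 16^2 ≡ 16² = 256 ≡ 8, 16^4 ≡ 8² = 64 ≡ 2, 16^8 ≡ 2² = 4, 16^16 ≡ 4² = 16. So 16^16 ≡ 16 (mod 31).
So ψ(15) = ψ(16) = 16 while 15 ≠ 16, hence ψ is not injective, hence not bijective.
Since ψ is not bijective, we determine |image(ψ)|. Computing x^16 mod 31 for each x (by repeated squaring, reducing mod 31 at every step), the values ψ(0), ψ(1), …, ψ(30) are: 0, 1, 2, 28, 4, 5, 25, 7, 8, 9, 10, 20, 19, 18, 14, 16, 16, 14, 18, 19, 20, 10, 9, 8, 7, 25, 5, 4, 28, 2, 1.
The distinct values are {0, 1, 2, 4, 5, 7, 8, 9, 10, 14, 16, 18, 19, 20, 25, 28}; there are 16 of them.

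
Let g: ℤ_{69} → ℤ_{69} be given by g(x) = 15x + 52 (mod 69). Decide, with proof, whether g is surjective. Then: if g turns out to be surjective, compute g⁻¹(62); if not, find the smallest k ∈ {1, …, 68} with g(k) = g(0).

23

By definition, surjectivity means every element of the codomain has a preimage under g.
Since gcd(15, 69) = 3, we have 15x ≡ 0 (mod 3) for all x, so g(x) ≡ 1 (mod 3).
But 0 ≢ 1 (mod 3), so 0 ∈ ℤ_{69} has no preimage. Therefore g is not surjective.
Since g is not surjective, we find the least positive k with g(k) = g(0): this means 15k ≡ 0 (mod 69), i.e. 69 ∣ 15k. Since gcd(15, 69) = 3, dividing through by 3 this holds exactly when 23 ∣ 5k, and as gcd(5, 23) = 1, exactly when 23 ∣ k.
The smallest positive such k is 23.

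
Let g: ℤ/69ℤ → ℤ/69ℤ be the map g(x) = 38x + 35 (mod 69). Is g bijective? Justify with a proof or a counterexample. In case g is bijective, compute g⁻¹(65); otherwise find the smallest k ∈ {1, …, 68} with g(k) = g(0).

48

If g(u) = g(v), then 38u ≡ 38v (mod 69). Because gcd(38, 69) = 1, we may cancel 38 to get u ≡ v (mod 69).
We now compute 38⁻¹ mod 69 explicitly. Euclid's algorithm: 69 = 1·38 + 31, 38 = 1·31 + 7, 31 = 4·7 + 3, 7 = 2·3 + 1; back-substituting gives 1 = 20·38 − 11·69, so 38⁻¹ ≡ 20 (mod 69).
For any y ∈ ℤ/69ℤ, x = 20(y − 35) mod 69 satisfies g(x) = 38·20(y − 35) + 35 ≡ y (since 38·20 ≡ 1 mod 69). So every y has a preimage.
Thus g is bijective.
Since g is bijective, we find g⁻¹(65): we need 38x ≡ 65 − 35 ≡ 30 (mod 69). Using 38⁻¹ = 20: x ≡ 20·30 = 600 = 8·69 + 48, so x = 48.
Check: g(48) = 38·48 + 35 = 1859 = 26·69 + 65 ≡ 65 (mod 69).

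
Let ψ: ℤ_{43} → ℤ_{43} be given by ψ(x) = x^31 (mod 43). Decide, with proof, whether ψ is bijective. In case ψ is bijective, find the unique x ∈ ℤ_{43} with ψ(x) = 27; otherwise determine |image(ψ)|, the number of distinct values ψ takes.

Since 43 is prime, the nonzero elements of ℤ_{43} form a cyclic group of order 42.
As gcd(31, 42) = 1, raising to the 31st power is a bijection on this group: if a^31 ≡ b^31 then (ab^{−1})^31 = 1, and the only element of order dividing gcd(31, 42) = 1 is 1, so a = b.
With ψ(0) = 0 this makes ψ injective on all of ℤ_{43}, hence bijective (finite equal-size domain and codomain). In particular ψ is bijective.
Since ψ is bijective, we find the preimage of 27. The inverse of x ↦ x^31 on (ℤ_{43})^× is x ↦ x^19, because 31·19 = 589 = 14·42 + 1 ≡ 1 (mod 42) and x^{42} = 1 for x ≠ 0 (Fermat). So ψ⁻¹(27) = 27^19 mod 43.
Repeated squaring mod 43: 27^1 ≡ 27, 27^2 ≡ 27² = 729 ≡ 41, 27^4 ≡ 41² = 1681 ≡ 4, 27^8 ≡ 4² = 16, 27^16 ≡ 16² = 256 ≡ 41. Since 19 = 16 + 2 + 1, 27^19 ≡ 41·41·27: 41·41 = 1681 ≡ 4, then 4·27 = 108 ≡ 22. So 27^19 ≡ 22 (mod 43).
Hence ψ⁻¹(27) = 22.

22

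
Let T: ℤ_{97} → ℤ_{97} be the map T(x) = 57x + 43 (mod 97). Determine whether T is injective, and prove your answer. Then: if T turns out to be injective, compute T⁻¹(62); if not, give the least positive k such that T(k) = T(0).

65

If T(a) = T(b), then 57a ≡ 57b (mod 97). Because gcd(57, 97) = 1, we may cancel 57 to get a ≡ b (mod 97).
Hence T is injective.
We now compute 57⁻¹ mod 97 explicitly. Euclid's algorithm: 97 = 1·57 + 40, 57 = 1·40 + 17, 40 = 2·17 + 6, 17 = 2·6 + 5, 6 = 1·5 + 1; back-substituting gives 1 = 80·57 − 47·97, so 57⁻¹ ≡ 80 (mod 97).
Since T is injective, we compute T⁻¹(62): solve 57x + 43 ≡ 62 (mod 97), i.e. 57x ≡ 19 (mod 97).
Multiplying by 57⁻¹ = 80 gives x ≡ 80·19 = 1520 = 15·97 + 65 ≡ 65 (mod 97).
Check: T(65) = 57·65 + 43 = 3748 = 38·97 + 62 ≡ 62 (mod 97).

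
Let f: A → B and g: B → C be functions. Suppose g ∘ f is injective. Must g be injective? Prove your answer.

No. Take A = {1, 2, 3}, B = {1, 2, 3, 4, 5}, C = {1, 2, 3, 4, 5}, f(a) = a for each a ∈ A, and g(b) = 4 if b ∈ {4, 5} else g(b) = b.
Then g ∘ f = f is injective (A ⊂ B and f is the inclusion), but g(4) = g(5) = 4 with 4 ≠ 5, so g is not injective.

not injective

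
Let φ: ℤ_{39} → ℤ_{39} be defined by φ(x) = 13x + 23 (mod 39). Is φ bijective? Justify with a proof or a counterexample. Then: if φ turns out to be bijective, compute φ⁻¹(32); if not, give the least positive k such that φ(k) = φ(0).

3

We have gcd(13, 39) = 13 > 1. Taking a = 0 and b = 3: φ(0) = 23 and φ(3) = 13·3 + 23 = 62 ≡ 23 (mod 39).
So φ(0) = φ(3) while 0 ≠ 3, hence φ is not injective, hence not bijective.
Since φ is not bijective, we find the least positive k with φ(k) = φ(0): this means 13k ≡ 0 (mod 39), i.e. 39 ∣ 13k. Since gcd(13, 39) = 13, dividing through by 13 this holds exactly when 3 ∣ k.
The smallest positive such k is 3.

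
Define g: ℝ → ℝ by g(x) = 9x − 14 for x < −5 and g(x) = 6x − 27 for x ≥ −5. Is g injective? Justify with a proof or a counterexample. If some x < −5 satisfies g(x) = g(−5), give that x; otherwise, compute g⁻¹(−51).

-4

Both pieces are strictly increasing (slopes 9 and 6), so each is injective on its own interval.
The left piece maps (−∞, −5) onto (−∞, −59); the right piece maps [−5, ∞) onto [−57, ∞).
These images are disjoint, so no value is attained by both pieces. So g is injective.
Because the two images are disjoint, no x < −5 has g(x) = g(−5), so we compute g⁻¹(−51): −51 lies in [−57, ∞), so solve 6x − 27 = −51: x = (−51 + 27)/6 = −4.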